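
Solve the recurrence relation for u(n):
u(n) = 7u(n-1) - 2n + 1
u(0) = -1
First-order linear with linear forcing.
Homogeneous solution: u_h(n) = A·(7)^n.
Try particular u_p(n) = pn + q. Substituting:
  pn + q = 7(p(n-1) + q) - 2n + 1.
Matching the n-coefficient: p = 7p - 2 ⇒ p = \frac{1}{3}.
Matching constants: q = -7p + 7q + 1 ⇒ q = \frac{2}{9}.
General: u(n) = A·(7)^n + \frac{n}{3} + \frac{2}{9}.
Apply u(0) = -1: A + \frac{2}{9} = -1 ⇒ A = - \frac{11}{9}.
So u(n) = - \frac{11 \cdot 7^{n}}{9} + \frac{n}{3} + \frac{2}{9}.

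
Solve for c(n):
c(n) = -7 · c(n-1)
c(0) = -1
Pure geometric recurrence with ratio -7.
By induction c(n) = c(0) · (-7)^n = - \left(-7\right)^{n}.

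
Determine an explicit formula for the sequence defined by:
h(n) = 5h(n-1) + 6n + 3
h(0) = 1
First-order linear with linear forcing.
Homogeneous solution: h_h(n) = A·(5)^n.
Try particular h_p(n) = pn + q. Substituting:
  pn + q = 5(p(n-1) + q) + 6n + 3.
Matching the n-coefficient: p = 5p + 6 ⇒ p = - \frac{3}{2}.
Matching constants: q = -5p + 5q + 3 ⇒ q = - \frac{21}{8}.
General: h(n) = A·(5)^n - \frac{3 n}{2} - \frac{21}{8}.
Apply h(0) = 1: A - \frac{21}{8} = 1 ⇒ A = \frac{29}{8}.
So h(n) = \frac{29 \cdot 5^{n}}{8} - \frac{3 n}{2} - \frac{21}{8}.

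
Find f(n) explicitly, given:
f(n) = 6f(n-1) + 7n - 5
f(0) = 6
First-order linear with linear forcing.
Homogeneous solution: f_h(n) = A·(6)^n.
Try particular f_p(n) = pn + q. Substituting:
  pn + q = 6(p(n-1) + q) + 7n - 5.
Matching the n-coefficient: p = 6p + 7 ⇒ p = - \frac{7}{5}.
Matching constants: q = -6p + 6q - 5 ⇒ q = - \frac{17}{25}.
General: f(n) = A·(6)^n - \frac{7 n}{5} - \frac{17}{25}.
Apply f(0) = 6: A - \frac{17}{25} = 6 ⇒ A = \frac{167}{25}.
So f(n) = \frac{167 \cdot 6^{n}}{25} - \frac{7 n}{5} - \frac{17}{25}.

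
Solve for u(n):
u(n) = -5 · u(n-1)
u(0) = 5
Pure geometric recurrence with ratio -5.
By induction u(n) = u(0) · (-5)^n = 5 \left(-5\right)^{n}.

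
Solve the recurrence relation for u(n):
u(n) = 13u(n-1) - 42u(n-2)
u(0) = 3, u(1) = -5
Characteristic equation: x² - 13x + 42 = 0, which factors as (x - (7))(x - (6)) = 0.
Roots r₁ = 7, r₂ = 6 (distinct).
General solution: u(n) = A·(7)^n + B·(6)^n.
From u(0) = 3: A + B = 3.
From u(1) = -5: 7A + 6B = -5.
Solving: A = -23, B = 26.
So u(n) = 26 \cdot 6^{n} - 23 \cdot 7^{n}.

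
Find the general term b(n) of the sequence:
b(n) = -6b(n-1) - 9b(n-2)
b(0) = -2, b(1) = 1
Characteristic equation: x² + 6x + 9 = 0, which is (x - (-3))².
Repeated root r = -3.
General solution: b(n) = (A + Bn)·(-3)^n.
From b(0) = -2: A = -2.
From b(1) = 1: (A + B)·(-3) = 1 ⇒ B = \frac{5}{3}.
So b(n) = \left(\frac{5 n}{3} - 2\right) \cdot (-3)^n.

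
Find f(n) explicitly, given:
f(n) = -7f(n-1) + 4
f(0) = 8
First-order linear non-homogeneous.
Homogeneous solution: f_h(n) = A·(-7)^n.
Try constant particular solution f_p = K: K = -7K + 4 ⇒ K = \frac{1}{2}.
General: f(n) = A·(-7)^n + \frac{1}{2}.
Apply f(0) = 8: A + \frac{1}{2} = 8 ⇒ A = \frac{15}{2}.
So f(n) = \frac{15 \left(-7\right)^{n}}{2} + \frac{1}{2}.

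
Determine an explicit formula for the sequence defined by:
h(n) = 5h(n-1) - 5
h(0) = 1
First-order linear non-homogeneous.
Homogeneous solution: h_h(n) = A·(5)^n.
Try constant particular solution h_p = K: K = 5K - 5 ⇒ K = \frac{5}{4}.
General: h(n) = A·(5)^n + \frac{5}{4}.
Apply h(0) = 1: A + \frac{5}{4} = 1 ⇒ A = - \frac{1}{4}.
So h(n) = \frac{5}{4} - \frac{5^{n}}{4}.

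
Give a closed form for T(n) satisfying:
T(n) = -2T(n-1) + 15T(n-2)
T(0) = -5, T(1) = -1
Characteristic equation: x² + 2x - 15 = 0, which factors as (x - (3))(x - (-5)) = 0.
Roots r₁ = 3, r₂ = -5 (distinct).
General solution: T(n) = A·(3)^n + B·(-5)^n.
From T(0) = -5: A + B = -5.
From T(1) = -1: 3A - 5B = -1.
Solving: A = - \frac{13}{4}, B = - \frac{7}{4}.
So T(n) = - \frac{7 \left(-5\right)^{n}}{4} - \frac{13 \cdot 3^{n}}{4}.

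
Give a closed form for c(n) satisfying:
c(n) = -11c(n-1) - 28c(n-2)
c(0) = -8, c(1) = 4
Characteristic equation: x² + 11x + 28 = 0, which factors as (x - (-7))(x - (-4)) = 0.
Roots r₁ = -7, r₂ = -4 (distinct).
General solution: c(n) = A·(-7)^n + B·(-4)^n.
From c(0) = -8: A + B = -8.
From c(1) = 4: -7A - 4B = 4.
Solving: A = \frac{28}{3}, B = - \frac{52}{3}.
So c(n) = - \frac{52 \left(-4\right)^{n}}{3} + \frac{28 \left(-7\right)^{n}}{3}.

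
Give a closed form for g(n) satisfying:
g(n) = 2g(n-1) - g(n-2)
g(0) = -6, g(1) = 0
Characteristic equation: x² - 2x + 1 = 0, which is (x - (1))².
Repeated root r = 1.
General solution: g(n) = (A + Bn)·(1)^n.
From g(0) = -6: A = -6.
From g(1) = 0: (A + B)·(1) = 0 ⇒ B = 6.
So g(n) = \left(6 n - 6\right) \cdot (1)^n.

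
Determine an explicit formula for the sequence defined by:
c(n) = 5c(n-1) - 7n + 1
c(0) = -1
First-order linear with linear forcing.
Homogeneous solution: c_h(n) = A·(5)^n.
Try particular c_p(n) = pn + q. Substituting:
  pn + q = 5(p(n-1) + q) - 7n + 1.
Matching the n-coefficient: p = 5p - 7 ⇒ p = \frac{7}{4}.
Matching constants: q = -5p + 5q + 1 ⇒ q = \frac{31}{16}.
General: c(n) = A·(5)^n + \frac{7 n}{4} + \frac{31}{16}.
Apply c(0) = -1: A + \frac{31}{16} = -1 ⇒ A = - \frac{47}{16}.
So c(n) = - \frac{47 \cdot 5^{n}}{16} + \frac{7 n}{4} + \frac{31}{16}.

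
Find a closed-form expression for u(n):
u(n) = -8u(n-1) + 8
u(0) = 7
First-order linear non-homogeneous.
Homogeneous solution: u_h(n) = A·(-8)^n.
Try constant particular solution u_p = K: K = -8K + 8 ⇒ K = \frac{8}{9}.
General: u(n) = A·(-8)^n + \frac{8}{9}.
Apply u(0) = 7: A + \frac{8}{9} = 7 ⇒ A = \frac{55}{9}.
So u(n) = \frac{55 \left(-8\right)^{n}}{9} + \frac{8}{9}.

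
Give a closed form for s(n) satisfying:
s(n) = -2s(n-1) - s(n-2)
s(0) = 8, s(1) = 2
Characteristic equation: x² + 2x + 1 = 0, which is (x - (-1))².
Repeated root r = -1.
General solution: s(n) = (A + Bn)·(-1)^n.
From s(0) = 8: A = 8.
From s(1) = 2: (A + B)·(-1) = 2 ⇒ B = -10.
So s(n) = \left(8 - 10 n\right) \cdot (-1)^n.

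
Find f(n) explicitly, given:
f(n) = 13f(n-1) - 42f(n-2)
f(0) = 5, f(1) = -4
Characteristic equation: x² - 13x + 42 = 0, which factors as (x - (6))(x - (7)) = 0.
Roots r₁ = 6, r₂ = 7 (distinct).
General solution: f(n) = A·(6)^n + B·(7)^n.
From f(0) = 5: A + B = 5.
From f(1) = -4: 6A + 7B = -4.
Solving: A = 39, B = -34.
So f(n) = 39 \cdot 6^{n} - 34 \cdot 7^{n}.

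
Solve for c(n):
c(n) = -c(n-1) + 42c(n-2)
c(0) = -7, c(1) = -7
Characteristic equation: x² + x - 42 = 0, which factors as (x - (6))(x - (-7)) = 0.
Roots r₁ = 6, r₂ = -7 (distinct).
General solution: c(n) = A·(6)^n + B·(-7)^n.
From c(0) = -7: A + B = -7.
From c(1) = -7: 6A - 7B = -7.
Solving: A = - \frac{56}{13}, B = - \frac{35}{13}.
So c(n) = - \frac{35 \left(-7\right)^{n}}{13} - \frac{56 \cdot 6^{n}}{13}.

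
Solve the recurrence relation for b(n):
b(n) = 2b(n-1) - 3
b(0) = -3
First-order linear non-homogeneous.
Homogeneous solution: b_h(n) = A·(2)^n.
Try constant particular solution b_p = K: K = 2K - 3 ⇒ K = 3.
General: b(n) = A·(2)^n + 3.
Apply b(0) = -3: A + 3 = -3 ⇒ A = -6.
So b(n) = 3 - 6 \cdot 2^{n}.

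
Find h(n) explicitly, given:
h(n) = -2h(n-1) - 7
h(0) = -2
First-order linear non-homogeneous.
Homogeneous solution: h_h(n) = A·(-2)^n.
Try constant particular solution h_p = K: K = -2K - 7 ⇒ K = - \frac{7}{3}.
General: h(n) = A·(-2)^n - \frac{7}{3}.
Apply h(0) = -2: A - \frac{7}{3} = -2 ⇒ A = \frac{1}{3}.
So h(n) = \frac{\left(-2\right)^{n}}{3} - \frac{7}{3}.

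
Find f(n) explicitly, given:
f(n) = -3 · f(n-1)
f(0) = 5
Pure geometric recurrence with ratio -3.
By induction f(n) = f(0) · (-3)^n = 5 \left(-3\right)^{n}.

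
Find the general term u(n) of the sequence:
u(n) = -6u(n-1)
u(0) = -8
This is a homogeneous first-order recurrence with ratio -6.
By induction u(n) = u(0) · (-6)^n = - 8 \left(-6\right)^{n}.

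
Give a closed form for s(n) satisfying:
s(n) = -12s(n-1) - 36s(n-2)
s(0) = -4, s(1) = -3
Characteristic equation: x² + 12x + 36 = 0, which is (x - (-6))².
Repeated root r = -6.
General solution: s(n) = (A + Bn)·(-6)^n.
From s(0) = -4: A = -4.
From s(1) = -3: (A + B)·(-6) = -3 ⇒ B = \frac{9}{2}.
So s(n) = \left(\frac{9 n}{2} - 4\right) \cdot (-6)^n.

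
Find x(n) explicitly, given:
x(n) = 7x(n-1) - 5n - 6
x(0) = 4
First-order linear with linear forcing.
Homogeneous solution: x_h(n) = A·(7)^n.
Try particular x_p(n) = pn + q. Substituting:
  pn + q = 7(p(n-1) + q) - 5n - 6.
Matching the n-coefficient: p = 7p - 5 ⇒ p = \frac{5}{6}.
Matching constants: q = -7p + 7q - 6 ⇒ q = \frac{71}{36}.
General: x(n) = A·(7)^n + \frac{5 n}{6} + \frac{71}{36}.
Apply x(0) = 4: A + \frac{71}{36} = 4 ⇒ A = \frac{73}{36}.
So x(n) = \frac{73 \cdot 7^{n}}{36} + \frac{5 n}{6} + \frac{71}{36}.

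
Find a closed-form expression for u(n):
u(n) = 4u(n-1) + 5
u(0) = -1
First-order linear non-homogeneous.
Homogeneous solution: u_h(n) = A·(4)^n.
Try constant particular solution u_p = K: K = 4K + 5 ⇒ K = - \frac{5}{3}.
General: u(n) = A·(4)^n - \frac{5}{3}.
Apply u(0) = -1: A - \frac{5}{3} = -1 ⇒ A = \frac{2}{3}.
So u(n) = \frac{2 \cdot 4^{n}}{3} - \frac{5}{3}.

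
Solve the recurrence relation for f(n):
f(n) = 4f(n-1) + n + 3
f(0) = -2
First-order linear with linear forcing.
Homogeneous solution: f_h(n) = A·(4)^n.
Try particular f_p(n) = pn + q. Substituting:
  pn + q = 4(p(n-1) + q) + n + 3.
Matching the n-coefficient: p = 4p + 1 ⇒ p = - \frac{1}{3}.
Matching constants: q = -4p + 4q + 3 ⇒ q = - \frac{13}{9}.
General: f(n) = A·(4)^n - \frac{n}{3} - \frac{13}{9}.
Apply f(0) = -2: A - \frac{13}{9} = -2 ⇒ A = - \frac{5}{9}.
So f(n) = - \frac{5 \cdot 4^{n}}{9} - \frac{n}{3} - \frac{13}{9}.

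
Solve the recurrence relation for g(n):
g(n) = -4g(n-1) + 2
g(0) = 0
First-order linear non-homogeneous.
Homogeneous solution: g_h(n) = A·(-4)^n.
Try constant particular solution g_p = K: K = -4K + 2 ⇒ K = \frac{2}{5}.
General: g(n) = A·(-4)^n + \frac{2}{5}.
Apply g(0) = 0: A + \frac{2}{5} = 0 ⇒ A = - \frac{2}{5}.
So g(n) = \frac{2}{5} - \frac{2 \left(-4\right)^{n}}{5}.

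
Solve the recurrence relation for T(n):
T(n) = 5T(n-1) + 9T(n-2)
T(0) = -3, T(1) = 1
Characteristic equation: x² - 5x - 9 = 0.
Discriminant Δ = (5)² + 4·(9) = 61.
Roots r₁,₂ = (5 ± √61)/2, so r₁ = \frac{5}{2} + \frac{\sqrt{61}}{2}, r₂ = \frac{5}{2} - \frac{\sqrt{61}}{2}.
General solution: T(n) = A·r₁^n + B·r₂^n.
From the initial conditions, A + B = -3 and r₁A + r₂B = 1.
Since r₁ - r₂ = √61: A = (1 - (-3)r₂)/√61 = - \frac{3}{2} + \frac{17 \sqrt{61}}{122}, and B = -3 - A = - \frac{3}{2} - \frac{17 \sqrt{61}}{122}.
So T(n) = \left(- \frac{3}{2} + \frac{17 \sqrt{61}}{122}\right)\left(\frac{5}{2} + \frac{\sqrt{61}}{2}\right)^n + \left(- \frac{3}{2} - \frac{17 \sqrt{61}}{122}\right)\left(\frac{5}{2} - \frac{\sqrt{61}}{2}\right)^n.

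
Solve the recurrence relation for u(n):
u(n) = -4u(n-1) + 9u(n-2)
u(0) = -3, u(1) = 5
Characteristic equation: x² + 4x - 9 = 0.
Discriminant Δ = (-4)² + 4·(9) = 52.
Roots r₁,₂ = (-4 ± √52)/2, so r₁ = -2 + \sqrt{13}, r₂ = - \sqrt{13} - 2.
General solution: u(n) = A·r₁^n + B·r₂^n.
From the initial conditions, A + B = -3 and r₁A + r₂B = 5.
Since r₁ - r₂ = √52: A = (5 - (-3)r₂)/√52 = - \frac{3}{2} - \frac{\sqrt{13}}{26}, and B = -3 - A = - \frac{3}{2} + \frac{\sqrt{13}}{26}.
So u(n) = \left(- \frac{3}{2} - \frac{\sqrt{13}}{26}\right)\left(-2 + \sqrt{13}\right)^n + \left(- \frac{3}{2} + \frac{\sqrt{13}}{26}\right)\left(- \sqrt{13} - 2\right)^n.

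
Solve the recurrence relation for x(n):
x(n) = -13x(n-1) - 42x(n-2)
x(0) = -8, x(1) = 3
Characteristic equation: x² + 13x + 42 = 0, which factors as (x - (-7))(x - (-6)) = 0.
Roots r₁ = -7, r₂ = -6 (distinct).
General solution: x(n) = A·(-7)^n + B·(-6)^n.
From x(0) = -8: A + B = -8.
From x(1) = 3: -7A - 6B = 3.
Solving: A = 45, B = -53.
So x(n) = - 53 \left(-6\right)^{n} + 45 \left(-7\right)^{n}.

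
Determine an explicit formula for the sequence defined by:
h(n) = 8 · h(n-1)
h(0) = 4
Pure geometric recurrence with ratio 8.
By induction h(n) = h(0) · (8)^n = 4 \cdot 8^{n}.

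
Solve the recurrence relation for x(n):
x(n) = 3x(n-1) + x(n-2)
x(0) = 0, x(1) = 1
Characteristic equation: x² - 3x - 1 = 0.
Discriminant Δ = (3)² + 4·(1) = 13.
Roots r₁,₂ = (3 ± √13)/2, so r₁ = \frac{3}{2} + \frac{\sqrt{13}}{2}, r₂ = \frac{3}{2} - \frac{\sqrt{13}}{2}.
General solution: x(n) = A·r₁^n + B·r₂^n.
From the initial conditions, A + B = 0 and r₁A + r₂B = 1.
Since r₁ - r₂ = √13: A = (1 - (0)r₂)/√13 = \frac{\sqrt{13}}{13}, and B = 0 - A = - \frac{\sqrt{13}}{13}.
So x(n) = \left(\frac{\sqrt{13}}{13}\right)\left(\frac{3}{2} + \frac{\sqrt{13}}{2}\right)^n + \left(- \frac{\sqrt{13}}{13}\right)\left(\frac{3}{2} - \frac{\sqrt{13}}{2}\right)^n.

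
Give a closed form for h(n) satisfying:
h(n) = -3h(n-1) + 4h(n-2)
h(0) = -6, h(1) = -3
Characteristic equation: x² + 3x - 4 = 0, which factors as (x - (1))(x - (-4)) = 0.
Roots r₁ = 1, r₂ = -4 (distinct).
General solution: h(n) = A·(1)^n + B·(-4)^n.
From h(0) = -6: A + B = -6.
From h(1) = -3: A - 4B = -3.
Solving: A = - \frac{27}{5}, B = - \frac{3}{5}.
So h(n) = - \frac{3 \left(-4\right)^{n}}{5} - \frac{27}{5}.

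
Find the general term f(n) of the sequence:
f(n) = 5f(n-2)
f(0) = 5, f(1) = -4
Characteristic equation: x² - 5 = 0.
Discriminant Δ = (0)² + 4·(5) = 20.
Roots r₁,₂ = (0 ± √20)/2, so r₁ = \sqrt{5}, r₂ = - \sqrt{5}.
General solution: f(n) = A·r₁^n + B·r₂^n.
From the initial conditions, A + B = 5 and r₁A + r₂B = -4.
Since r₁ - r₂ = √20: A = (-4 - (5)r₂)/√20 = \frac{5}{2} - \frac{2 \sqrt{5}}{5}, and B = 5 - A = \frac{2 \sqrt{5}}{5} + \frac{5}{2}.
So f(n) = \left(\frac{5}{2} - \frac{2 \sqrt{5}}{5}\right)\left(\sqrt{5}\right)^n + \left(\frac{2 \sqrt{5}}{5} + \frac{5}{2}\right)\left(- \sqrt{5}\right)^n.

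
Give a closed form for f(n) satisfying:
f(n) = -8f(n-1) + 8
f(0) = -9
First-order linear non-homogeneous.
Homogeneous solution: f_h(n) = A·(-8)^n.
Try constant particular solution f_p = K: K = -8K + 8 ⇒ K = \frac{8}{9}.
General: f(n) = A·(-8)^n + \frac{8}{9}.
Apply f(0) = -9: A + \frac{8}{9} = -9 ⇒ A = - \frac{89}{9}.
So f(n) = \frac{8}{9} - \frac{89 \left(-8\right)^{n}}{9}.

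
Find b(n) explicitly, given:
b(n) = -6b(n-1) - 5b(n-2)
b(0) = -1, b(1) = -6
Characteristic equation: x² + 6x + 5 = 0, which factors as (x - (-5))(x - (-1)) = 0.
Roots r₁ = -5, r₂ = -1 (distinct).
General solution: b(n) = A·(-5)^n + B·(-1)^n.
From b(0) = -1: A + B = -1.
From b(1) = -6: -5A - B = -6.
Solving: A = \frac{7}{4}, B = - \frac{11}{4}.
So b(n) = - \frac{11 \left(-1\right)^{n}}{4} + \frac{7 \left(-5\right)^{n}}{4}.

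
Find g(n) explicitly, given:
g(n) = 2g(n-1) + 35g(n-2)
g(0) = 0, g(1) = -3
Characteristic equation: x² - 2x - 35 = 0, which factors as (x - (-5))(x - (7)) = 0.
Roots r₁ = -5, r₂ = 7 (distinct).
General solution: g(n) = A·(-5)^n + B·(7)^n.
From g(0) = 0: A + B = 0.
From g(1) = -3: -5A + 7B = -3.
Solving: A = \frac{1}{4}, B = - \frac{1}{4}.
So g(n) = \frac{\left(-5\right)^{n}}{4} - \frac{7^{n}}{4}.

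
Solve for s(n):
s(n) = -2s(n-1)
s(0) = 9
This is a homogeneous first-order recurrence with ratio -2.
By induction s(n) = s(0) · (-2)^n = 9 \left(-2\right)^{n}.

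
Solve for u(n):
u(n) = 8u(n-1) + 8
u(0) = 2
First-order linear non-homogeneous.
Homogeneous solution: u_h(n) = A·(8)^n.
Try constant particular solution u_p = K: K = 8K + 8 ⇒ K = - \frac{8}{7}.
General: u(n) = A·(8)^n - \frac{8}{7}.
Apply u(0) = 2: A - \frac{8}{7} = 2 ⇒ A = \frac{22}{7}.
So u(n) = \frac{22 \cdot 8^{n}}{7} - \frac{8}{7}.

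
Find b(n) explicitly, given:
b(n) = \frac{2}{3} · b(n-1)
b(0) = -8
Pure geometric recurrence with ratio \frac{2}{3}.
By induction b(n) = b(0) · (\frac{2}{3})^n = - 8 \left(\frac{2}{3}\right)^{n}.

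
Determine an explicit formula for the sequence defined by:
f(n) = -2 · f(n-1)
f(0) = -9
Pure geometric recurrence with ratio -2.
By induction f(n) = f(0) · (-2)^n = - 9 \left(-2\right)^{n}.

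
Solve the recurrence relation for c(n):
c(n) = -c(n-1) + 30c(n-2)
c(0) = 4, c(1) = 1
Characteristic equation: x² + x - 30 = 0, which factors as (x - (5))(x - (-6)) = 0.
Roots r₁ = 5, r₂ = -6 (distinct).
General solution: c(n) = A·(5)^n + B·(-6)^n.
From c(0) = 4: A + B = 4.
From c(1) = 1: 5A - 6B = 1.
Solving: A = \frac{25}{11}, B = \frac{19}{11}.
So c(n) = \frac{19 \left(-6\right)^{n}}{11} + \frac{25 \cdot 5^{n}}{11}.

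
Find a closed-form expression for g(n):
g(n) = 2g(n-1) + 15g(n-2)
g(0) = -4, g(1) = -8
Characteristic equation: x² - 2x - 15 = 0, which factors as (x - (5))(x - (-3)) = 0.
Roots r₁ = 5, r₂ = -3 (distinct).
General solution: g(n) = A·(5)^n + B·(-3)^n.
From g(0) = -4: A + B = -4.
From g(1) = -8: 5A - 3B = -8.
Solving: A = - \frac{5}{2}, B = - \frac{3}{2}.
So g(n) = - \frac{3 \left(-3\right)^{n}}{2} - \frac{5 \cdot 5^{n}}{2}.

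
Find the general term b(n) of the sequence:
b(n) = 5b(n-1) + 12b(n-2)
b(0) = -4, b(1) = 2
Characteristic equation: x² - 5x - 12 = 0.
Discriminant Δ = (5)² + 4·(12) = 73.
Roots r₁,₂ = (5 ± √73)/2, so r₁ = \frac{5}{2} + \frac{\sqrt{73}}{2}, r₂ = \frac{5}{2} - \frac{\sqrt{73}}{2}.
General solution: b(n) = A·r₁^n + B·r₂^n.
From the initial conditions, A + B = -4 and r₁A + r₂B = 2.
Since r₁ - r₂ = √73: A = (2 - (-4)r₂)/√73 = -2 + \frac{12 \sqrt{73}}{73}, and B = -4 - A = -2 - \frac{12 \sqrt{73}}{73}.
So b(n) = \left(-2 + \frac{12 \sqrt{73}}{73}\right)\left(\frac{5}{2} + \frac{\sqrt{73}}{2}\right)^n + \left(-2 - \frac{12 \sqrt{73}}{73}\right)\left(\frac{5}{2} - \frac{\sqrt{73}}{2}\right)^n.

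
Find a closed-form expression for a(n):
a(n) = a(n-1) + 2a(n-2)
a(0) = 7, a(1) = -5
Characteristic equation: x² - x - 2 = 0, which factors as (x - (2))(x - (-1)) = 0.
Roots r₁ = 2, r₂ = -1 (distinct).
General solution: a(n) = A·(2)^n + B·(-1)^n.
From a(0) = 7: A + B = 7.
From a(1) = -5: 2A - B = -5.
Solving: A = \frac{2}{3}, B = \frac{19}{3}.
So a(n) = \frac{19 \left(-1\right)^{n}}{3} + \frac{2 \cdot 2^{n}}{3}.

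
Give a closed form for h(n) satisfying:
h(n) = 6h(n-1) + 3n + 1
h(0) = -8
First-order linear with linear forcing.
Homogeneous solution: h_h(n) = A·(6)^n.
Try particular h_p(n) = pn + q. Substituting:
  pn + q = 6(p(n-1) + q) + 3n + 1.
Matching the n-coefficient: p = 6p + 3 ⇒ p = - \frac{3}{5}.
Matching constants: q = -6p + 6q + 1 ⇒ q = - \frac{23}{25}.
General: h(n) = A·(6)^n - \frac{3 n}{5} - \frac{23}{25}.
Apply h(0) = -8: A - \frac{23}{25} = -8 ⇒ A = - \frac{177}{25}.
So h(n) = - \frac{177 \cdot 6^{n}}{25} - \frac{3 n}{5} - \frac{23}{25}.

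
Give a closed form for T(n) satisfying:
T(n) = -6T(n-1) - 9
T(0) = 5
First-order linear non-homogeneous.
Homogeneous solution: T_h(n) = A·(-6)^n.
Try constant particular solution T_p = K: K = -6K - 9 ⇒ K = - \frac{9}{7}.
General: T(n) = A·(-6)^n - \frac{9}{7}.
Apply T(0) = 5: A - \frac{9}{7} = 5 ⇒ A = \frac{44}{7}.
So T(n) = \frac{44 \left(-6\right)^{n}}{7} - \frac{9}{7}.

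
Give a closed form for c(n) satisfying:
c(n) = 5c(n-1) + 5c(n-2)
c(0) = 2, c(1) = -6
Characteristic equation: x² - 5x - 5 = 0.
Discriminant Δ = (5)² + 4·(5) = 45.
Roots r₁,₂ = (5 ± √45)/2, so r₁ = \frac{5}{2} + \frac{3 \sqrt{5}}{2}, r₂ = \frac{5}{2} - \frac{3 \sqrt{5}}{2}.
General solution: c(n) = A·r₁^n + B·r₂^n.
From the initial conditions, A + B = 2 and r₁A + r₂B = -6.
Since r₁ - r₂ = √45: A = (-6 - (2)r₂)/√45 = 1 - \frac{11 \sqrt{5}}{15}, and B = 2 - A = 1 + \frac{11 \sqrt{5}}{15}.
So c(n) = \left(1 - \frac{11 \sqrt{5}}{15}\right)\left(\frac{5}{2} + \frac{3 \sqrt{5}}{2}\right)^n + \left(1 + \frac{11 \sqrt{5}}{15}\right)\left(\frac{5}{2} - \frac{3 \sqrt{5}}{2}\right)^n.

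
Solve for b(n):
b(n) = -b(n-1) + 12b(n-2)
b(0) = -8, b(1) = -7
Characteristic equation: x² + x - 12 = 0, which factors as (x - (3))(x - (-4)) = 0.
Roots r₁ = 3, r₂ = -4 (distinct).
General solution: b(n) = A·(3)^n + B·(-4)^n.
From b(0) = -8: A + B = -8.
From b(1) = -7: 3A - 4B = -7.
Solving: A = - \frac{39}{7}, B = - \frac{17}{7}.
So b(n) = - \frac{17 \left(-4\right)^{n}}{7} - \frac{39 \cdot 3^{n}}{7}.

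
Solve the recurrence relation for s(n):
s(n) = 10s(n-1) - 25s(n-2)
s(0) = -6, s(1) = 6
Characteristic equation: x² - 10x + 25 = 0, which is (x - (5))².
Repeated root r = 5.
General solution: s(n) = (A + Bn)·(5)^n.
From s(0) = -6: A = -6.
From s(1) = 6: (A + B)·(5) = 6 ⇒ B = \frac{36}{5}.
So s(n) = \left(\frac{36 n}{5} - 6\right) \cdot (5)^n.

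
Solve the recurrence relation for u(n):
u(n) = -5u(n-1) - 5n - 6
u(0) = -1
First-order linear with linear forcing.
Homogeneous solution: u_h(n) = A·(-5)^n.
Try particular u_p(n) = pn + q. Substituting:
  pn + q = -5(p(n-1) + q) - 5n - 6.
Matching the n-coefficient: p = -5p - 5 ⇒ p = - \frac{5}{6}.
Matching constants: q = 5p - 5q - 6 ⇒ q = - \frac{61}{36}.
General: u(n) = A·(-5)^n - \frac{5 n}{6} - \frac{61}{36}.
Apply u(0) = -1: A - \frac{61}{36} = -1 ⇒ A = \frac{25}{36}.
So u(n) = \frac{25 \left(-5\right)^{n}}{36} - \frac{5 n}{6} - \frac{61}{36}.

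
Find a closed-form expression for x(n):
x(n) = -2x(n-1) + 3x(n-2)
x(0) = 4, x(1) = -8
Characteristic equation: x² + 2x - 3 = 0, which factors as (x - (-3))(x - (1)) = 0.
Roots r₁ = -3, r₂ = 1 (distinct).
General solution: x(n) = A·(-3)^n + B·(1)^n.
From x(0) = 4: A + B = 4.
From x(1) = -8: -3A + B = -8.
Solving: A = 3, B = 1.
So x(n) = 3 \left(-3\right)^{n} + 1.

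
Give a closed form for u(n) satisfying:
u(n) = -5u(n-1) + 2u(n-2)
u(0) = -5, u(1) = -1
Characteristic equation: x² + 5x - 2 = 0.
Discriminant Δ = (-5)² + 4·(2) = 33.
Roots r₁,₂ = (-5 ± √33)/2, so r₁ = - \frac{5}{2} + \frac{\sqrt{33}}{2}, r₂ = - \frac{\sqrt{33}}{2} - \frac{5}{2}.
General solution: u(n) = A·r₁^n + B·r₂^n.
From the initial conditions, A + B = -5 and r₁A + r₂B = -1.
Since r₁ - r₂ = √33: A = (-1 - (-5)r₂)/√33 = - \frac{5}{2} - \frac{9 \sqrt{33}}{22}, and B = -5 - A = - \frac{5}{2} + \frac{9 \sqrt{33}}{22}.
So u(n) = \left(- \frac{5}{2} - \frac{9 \sqrt{33}}{22}\right)\left(- \frac{5}{2} + \frac{\sqrt{33}}{2}\right)^n + \left(- \frac{5}{2} + \frac{9 \sqrt{33}}{22}\right)\left(- \frac{\sqrt{33}}{2} - \frac{5}{2}\right)^n.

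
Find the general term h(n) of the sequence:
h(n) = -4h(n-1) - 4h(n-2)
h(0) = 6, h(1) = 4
Characteristic equation: x² + 4x + 4 = 0, which is (x - (-2))².
Repeated root r = -2.
General solution: h(n) = (A + Bn)·(-2)^n.
From h(0) = 6: A = 6.
From h(1) = 4: (A + B)·(-2) = 4 ⇒ B = -8.
So h(n) = \left(6 - 8 n\right) \cdot (-2)^n.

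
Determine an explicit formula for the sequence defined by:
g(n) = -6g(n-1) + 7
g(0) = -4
First-order linear non-homogeneous.
Homogeneous solution: g_h(n) = A·(-6)^n.
Try constant particular solution g_p = K: K = -6K + 7 ⇒ K = 1.
General: g(n) = A·(-6)^n + 1.
Apply g(0) = -4: A + 1 = -4 ⇒ A = -5.
So g(n) = 1 - 5 \left(-6\right)^{n}.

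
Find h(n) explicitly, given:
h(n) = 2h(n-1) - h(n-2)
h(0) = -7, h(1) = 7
Characteristic equation: x² - 2x + 1 = 0, which is (x - (1))².
Repeated root r = 1.
General solution: h(n) = (A + Bn)·(1)^n.
From h(0) = -7: A = -7.
From h(1) = 7: (A + B)·(1) = 7 ⇒ B = 14.
So h(n) = \left(14 n - 7\right) \cdot (1)^n.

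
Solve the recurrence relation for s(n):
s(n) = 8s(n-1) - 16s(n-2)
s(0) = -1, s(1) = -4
Characteristic equation: x² - 8x + 16 = 0, which is (x - (4))².
Repeated root r = 4.
General solution: s(n) = (A + Bn)·(4)^n.
From s(0) = -1: A = -1.
From s(1) = -4: (A + B)·(4) = -4 ⇒ B = 0.
So s(n) = \left(-1\right) \cdot (4)^n.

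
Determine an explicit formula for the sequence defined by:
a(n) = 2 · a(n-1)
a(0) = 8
Pure geometric recurrence with ratio 2.
By induction a(n) = a(0) · (2)^n = 8 \cdot 2^{n}.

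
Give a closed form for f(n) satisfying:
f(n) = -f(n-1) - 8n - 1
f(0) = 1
First-order linear with linear forcing.
Homogeneous solution: f_h(n) = A·(-1)^n.
Try particular f_p(n) = pn + q. Substituting:
  pn + q = -(p(n-1) + q) - 8n - 1.
Matching the n-coefficient: p = -p - 8 ⇒ p = -4.
Matching constants: q = p - q - 1 ⇒ q = - \frac{5}{2}.
General: f(n) = A·(-1)^n - 4 n - \frac{5}{2}.
Apply f(0) = 1: A - \frac{5}{2} = 1 ⇒ A = \frac{7}{2}.
So f(n) = \frac{7 \left(-1\right)^{n}}{2} - 4 n - \frac{5}{2}.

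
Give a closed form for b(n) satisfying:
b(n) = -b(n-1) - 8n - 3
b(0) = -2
First-order linear with linear forcing.
Homogeneous solution: b_h(n) = A·(-1)^n.
Try particular b_p(n) = pn + q. Substituting:
  pn + q = -(p(n-1) + q) - 8n - 3.
Matching the n-coefficient: p = -p - 8 ⇒ p = -4.
Matching constants: q = p - q - 3 ⇒ q = - \frac{7}{2}.
General: b(n) = A·(-1)^n - 4 n - \frac{7}{2}.
Apply b(0) = -2: A - \frac{7}{2} = -2 ⇒ A = \frac{3}{2}.
So b(n) = \frac{3 \left(-1\right)^{n}}{2} - 4 n - \frac{7}{2}.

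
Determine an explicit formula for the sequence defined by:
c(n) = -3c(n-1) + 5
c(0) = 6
First-order linear non-homogeneous.
Homogeneous solution: c_h(n) = A·(-3)^n.
Try constant particular solution c_p = K: K = -3K + 5 ⇒ K = \frac{5}{4}.
General: c(n) = A·(-3)^n + \frac{5}{4}.
Apply c(0) = 6: A + \frac{5}{4} = 6 ⇒ A = \frac{19}{4}.
So c(n) = \frac{19 \left(-3\right)^{n}}{4} + \frac{5}{4}.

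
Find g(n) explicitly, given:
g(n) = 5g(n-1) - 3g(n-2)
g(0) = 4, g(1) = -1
Characteristic equation: x² - 5x + 3 = 0.
Discriminant Δ = (5)² + 4·(-3) = 13.
Roots r₁,₂ = (5 ± √13)/2, so r₁ = \frac{\sqrt{13}}{2} + \frac{5}{2}, r₂ = \frac{5}{2} - \frac{\sqrt{13}}{2}.
General solution: g(n) = A·r₁^n + B·r₂^n.
From the initial conditions, A + B = 4 and r₁A + r₂B = -1.
Since r₁ - r₂ = √13: A = (-1 - (4)r₂)/√13 = 2 - \frac{11 \sqrt{13}}{13}, and B = 4 - A = 2 + \frac{11 \sqrt{13}}{13}.
So g(n) = \left(2 - \frac{11 \sqrt{13}}{13}\right)\left(\frac{\sqrt{13}}{2} + \frac{5}{2}\right)^n + \left(2 + \frac{11 \sqrt{13}}{13}\right)\left(\frac{5}{2} - \frac{\sqrt{13}}{2}\right)^n.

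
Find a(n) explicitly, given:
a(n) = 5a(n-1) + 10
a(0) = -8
First-order linear non-homogeneous.
Homogeneous solution: a_h(n) = A·(5)^n.
Try constant particular solution a_p = K: K = 5K + 10 ⇒ K = - \frac{5}{2}.
General: a(n) = A·(5)^n - \frac{5}{2}.
Apply a(0) = -8: A - \frac{5}{2} = -8 ⇒ A = - \frac{11}{2}.
So a(n) = - \frac{11 \cdot 5^{n}}{2} - \frac{5}{2}.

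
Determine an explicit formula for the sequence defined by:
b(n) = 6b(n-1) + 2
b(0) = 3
First-order linear non-homogeneous.
Homogeneous solution: b_h(n) = A·(6)^n.
Try constant particular solution b_p = K: K = 6K + 2 ⇒ K = - \frac{2}{5}.
General: b(n) = A·(6)^n - \frac{2}{5}.
Apply b(0) = 3: A - \frac{2}{5} = 3 ⇒ A = \frac{17}{5}.
So b(n) = \frac{17 \cdot 6^{n}}{5} - \frac{2}{5}.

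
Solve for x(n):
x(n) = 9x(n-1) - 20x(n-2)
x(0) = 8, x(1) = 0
Characteristic equation: x² - 9x + 20 = 0, which factors as (x - (5))(x - (4)) = 0.
Roots r₁ = 5, r₂ = 4 (distinct).
General solution: x(n) = A·(5)^n + B·(4)^n.
From x(0) = 8: A + B = 8.
From x(1) = 0: 5A + 4B = 0.
Solving: A = -32, B = 40.
So x(n) = 40 \cdot 4^{n} - 32 \cdot 5^{n}.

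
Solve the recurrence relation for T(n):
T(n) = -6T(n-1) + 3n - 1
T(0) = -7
First-order linear with linear forcing.
Homogeneous solution: T_h(n) = A·(-6)^n.
Try particular T_p(n) = pn + q. Substituting:
  pn + q = -6(p(n-1) + q) + 3n - 1.
Matching the n-coefficient: p = -6p + 3 ⇒ p = \frac{3}{7}.
Matching constants: q = 6p - 6q - 1 ⇒ q = \frac{11}{49}.
General: T(n) = A·(-6)^n + \frac{3 n}{7} + \frac{11}{49}.
Apply T(0) = -7: A + \frac{11}{49} = -7 ⇒ A = - \frac{354}{49}.
So T(n) = - \frac{354 \left(-6\right)^{n}}{49} + \frac{3 n}{7} + \frac{11}{49}.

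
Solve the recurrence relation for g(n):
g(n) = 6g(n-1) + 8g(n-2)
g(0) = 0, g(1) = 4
Characteristic equation: x² - 6x - 8 = 0.
Discriminant Δ = (6)² + 4·(8) = 68.
Roots r₁,₂ = (6 ± √68)/2, so r₁ = 3 + \sqrt{17}, r₂ = 3 - \sqrt{17}.
General solution: g(n) = A·r₁^n + B·r₂^n.
From the initial conditions, A + B = 0 and r₁A + r₂B = 4.
Since r₁ - r₂ = √68: A = (4 - (0)r₂)/√68 = \frac{2 \sqrt{17}}{17}, and B = 0 - A = - \frac{2 \sqrt{17}}{17}.
So g(n) = \left(\frac{2 \sqrt{17}}{17}\right)\left(3 + \sqrt{17}\right)^n + \left(- \frac{2 \sqrt{17}}{17}\right)\left(3 - \sqrt{17}\right)^n.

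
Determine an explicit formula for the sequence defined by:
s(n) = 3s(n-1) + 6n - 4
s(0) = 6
First-order linear with linear forcing.
Homogeneous solution: s_h(n) = A·(3)^n.
Try particular s_p(n) = pn + q. Substituting:
  pn + q = 3(p(n-1) + q) + 6n - 4.
Matching the n-coefficient: p = 3p + 6 ⇒ p = -3.
Matching constants: q = -3p + 3q - 4 ⇒ q = - \frac{5}{2}.
General: s(n) = A·(3)^n - 3 n - \frac{5}{2}.
Apply s(0) = 6: A - \frac{5}{2} = 6 ⇒ A = \frac{17}{2}.
So s(n) = \frac{17 \cdot 3^{n}}{2} - 3 n - \frac{5}{2}.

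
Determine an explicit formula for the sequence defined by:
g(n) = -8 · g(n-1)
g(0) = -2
Pure geometric recurrence with ratio -8.
By induction g(n) = g(0) · (-8)^n = - 2 \left(-8\right)^{n}.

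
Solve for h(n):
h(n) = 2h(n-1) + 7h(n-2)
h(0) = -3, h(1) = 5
Characteristic equation: x² - 2x - 7 = 0.
Discriminant Δ = (2)² + 4·(7) = 32.
Roots r₁,₂ = (2 ± √32)/2, so r₁ = 1 + 2 \sqrt{2}, r₂ = 1 - 2 \sqrt{2}.
General solution: h(n) = A·r₁^n + B·r₂^n.
From the initial conditions, A + B = -3 and r₁A + r₂B = 5.
Since r₁ - r₂ = √32: A = (5 - (-3)r₂)/√32 = - \frac{3}{2} + \sqrt{2}, and B = -3 - A = - \frac{3}{2} - \sqrt{2}.
So h(n) = \left(- \frac{3}{2} + \sqrt{2}\right)\left(1 + 2 \sqrt{2}\right)^n + \left(- \frac{3}{2} - \sqrt{2}\right)\left(1 - 2 \sqrt{2}\right)^n.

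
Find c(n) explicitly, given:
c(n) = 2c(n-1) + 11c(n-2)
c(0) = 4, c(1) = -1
Characteristic equation: x² - 2x - 11 = 0.
Discriminant Δ = (2)² + 4·(11) = 48.
Roots r₁,₂ = (2 ± √48)/2, so r₁ = 1 + 2 \sqrt{3}, r₂ = 1 - 2 \sqrt{3}.
General solution: c(n) = A·r₁^n + B·r₂^n.
From the initial conditions, A + B = 4 and r₁A + r₂B = -1.
Since r₁ - r₂ = √48: A = (-1 - (4)r₂)/√48 = 2 - \frac{5 \sqrt{3}}{12}, and B = 4 - A = \frac{5 \sqrt{3}}{12} + 2.
So c(n) = \left(2 - \frac{5 \sqrt{3}}{12}\right)\left(1 + 2 \sqrt{3}\right)^n + \left(\frac{5 \sqrt{3}}{12} + 2\right)\left(1 - 2 \sqrt{3}\right)^n.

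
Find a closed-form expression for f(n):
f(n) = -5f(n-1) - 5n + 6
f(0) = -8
First-order linear with linear forcing.
Homogeneous solution: f_h(n) = A·(-5)^n.
Try particular f_p(n) = pn + q. Substituting:
  pn + q = -5(p(n-1) + q) - 5n + 6.
Matching the n-coefficient: p = -5p - 5 ⇒ p = - \frac{5}{6}.
Matching constants: q = 5p - 5q + 6 ⇒ q = \frac{11}{36}.
General: f(n) = A·(-5)^n - \frac{5 n}{6} + \frac{11}{36}.
Apply f(0) = -8: A + \frac{11}{36} = -8 ⇒ A = - \frac{299}{36}.
So f(n) = - \frac{299 \left(-5\right)^{n}}{36} - \frac{5 n}{6} + \frac{11}{36}.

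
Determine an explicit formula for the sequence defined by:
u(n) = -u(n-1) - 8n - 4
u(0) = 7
First-order linear with linear forcing.
Homogeneous solution: u_h(n) = A·(-1)^n.
Try particular u_p(n) = pn + q. Substituting:
  pn + q = -(p(n-1) + q) - 8n - 4.
Matching the n-coefficient: p = -p - 8 ⇒ p = -4.
Matching constants: q = p - q - 4 ⇒ q = -4.
General: u(n) = A·(-1)^n - 4 n - 4.
Apply u(0) = 7: A - 4 = 7 ⇒ A = 11.
So u(n) = 11 \left(-1\right)^{n} - 4 n - 4.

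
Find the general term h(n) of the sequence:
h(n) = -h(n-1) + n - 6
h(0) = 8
First-order linear with linear forcing.
Homogeneous solution: h_h(n) = A·(-1)^n.
Try particular h_p(n) = pn + q. Substituting:
  pn + q = -(p(n-1) + q) + n - 6.
Matching the n-coefficient: p = -p + 1 ⇒ p = \frac{1}{2}.
Matching constants: q = p - q - 6 ⇒ q = - \frac{11}{4}.
General: h(n) = A·(-1)^n + \frac{n}{2} - \frac{11}{4}.
Apply h(0) = 8: A - \frac{11}{4} = 8 ⇒ A = \frac{43}{4}.
So h(n) = \frac{43 \left(-1\right)^{n}}{4} + \frac{n}{2} - \frac{11}{4}.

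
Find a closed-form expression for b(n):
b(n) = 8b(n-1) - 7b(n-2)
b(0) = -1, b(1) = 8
Characteristic equation: x² - 8x + 7 = 0, which factors as (x - (7))(x - (1)) = 0.
Roots r₁ = 7, r₂ = 1 (distinct).
General solution: b(n) = A·(7)^n + B·(1)^n.
From b(0) = -1: A + B = -1.
From b(1) = 8: 7A + B = 8.
Solving: A = \frac{3}{2}, B = - \frac{5}{2}.
So b(n) = \frac{3 \cdot 7^{n}}{2} - \frac{5}{2}.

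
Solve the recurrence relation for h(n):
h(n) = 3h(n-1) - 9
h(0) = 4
First-order linear non-homogeneous.
Homogeneous solution: h_h(n) = A·(3)^n.
Try constant particular solution h_p = K: K = 3K - 9 ⇒ K = \frac{9}{2}.
General: h(n) = A·(3)^n + \frac{9}{2}.
Apply h(0) = 4: A + \frac{9}{2} = 4 ⇒ A = - \frac{1}{2}.
So h(n) = \frac{9}{2} - \frac{3^{n}}{2}.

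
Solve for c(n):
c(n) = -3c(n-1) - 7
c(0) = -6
First-order linear non-homogeneous.
Homogeneous solution: c_h(n) = A·(-3)^n.
Try constant particular solution c_p = K: K = -3K - 7 ⇒ K = - \frac{7}{4}.
General: c(n) = A·(-3)^n - \frac{7}{4}.
Apply c(0) = -6: A - \frac{7}{4} = -6 ⇒ A = - \frac{17}{4}.
So c(n) = - \frac{17 \left(-3\right)^{n}}{4} - \frac{7}{4}.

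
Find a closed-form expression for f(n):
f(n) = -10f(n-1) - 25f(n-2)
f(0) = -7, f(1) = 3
Characteristic equation: x² + 10x + 25 = 0, which is (x - (-5))².
Repeated root r = -5.
General solution: f(n) = (A + Bn)·(-5)^n.
From f(0) = -7: A = -7.
From f(1) = 3: (A + B)·(-5) = 3 ⇒ B = \frac{32}{5}.
So f(n) = \left(\frac{32 n}{5} - 7\right) \cdot (-5)^n.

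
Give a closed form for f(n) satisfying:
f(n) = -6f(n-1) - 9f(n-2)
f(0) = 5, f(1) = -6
Characteristic equation: x² + 6x + 9 = 0, which is (x - (-3))².
Repeated root r = -3.
General solution: f(n) = (A + Bn)·(-3)^n.
From f(0) = 5: A = 5.
From f(1) = -6: (A + B)·(-3) = -6 ⇒ B = -3.
So f(n) = \left(5 - 3 n\right) \cdot (-3)^n.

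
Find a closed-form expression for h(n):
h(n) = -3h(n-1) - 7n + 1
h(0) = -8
First-order linear with linear forcing.
Homogeneous solution: h_h(n) = A·(-3)^n.
Try particular h_p(n) = pn + q. Substituting:
  pn + q = -3(p(n-1) + q) - 7n + 1.
Matching the n-coefficient: p = -3p - 7 ⇒ p = - \frac{7}{4}.
Matching constants: q = 3p - 3q + 1 ⇒ q = - \frac{17}{16}.
General: h(n) = A·(-3)^n - \frac{7 n}{4} - \frac{17}{16}.
Apply h(0) = -8: A - \frac{17}{16} = -8 ⇒ A = - \frac{111}{16}.
So h(n) = - \frac{111 \left(-3\right)^{n}}{16} - \frac{7 n}{4} - \frac{17}{16}.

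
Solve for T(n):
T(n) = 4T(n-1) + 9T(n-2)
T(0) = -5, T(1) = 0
Characteristic equation: x² - 4x - 9 = 0.
Discriminant Δ = (4)² + 4·(9) = 52.
Roots r₁,₂ = (4 ± √52)/2, so r₁ = 2 + \sqrt{13}, r₂ = 2 - \sqrt{13}.
General solution: T(n) = A·r₁^n + B·r₂^n.
From the initial conditions, A + B = -5 and r₁A + r₂B = 0.
Since r₁ - r₂ = √52: A = (0 - (-5)r₂)/√52 = - \frac{5}{2} + \frac{5 \sqrt{13}}{13}, and B = -5 - A = - \frac{5}{2} - \frac{5 \sqrt{13}}{13}.
So T(n) = \left(- \frac{5}{2} + \frac{5 \sqrt{13}}{13}\right)\left(2 + \sqrt{13}\right)^n + \left(- \frac{5}{2} - \frac{5 \sqrt{13}}{13}\right)\left(2 - \sqrt{13}\right)^n.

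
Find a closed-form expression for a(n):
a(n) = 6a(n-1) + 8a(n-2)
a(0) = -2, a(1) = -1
Characteristic equation: x² - 6x - 8 = 0.
Discriminant Δ = (6)² + 4·(8) = 68.
Roots r₁,₂ = (6 ± √68)/2, so r₁ = 3 + \sqrt{17}, r₂ = 3 - \sqrt{17}.
General solution: a(n) = A·r₁^n + B·r₂^n.
From the initial conditions, A + B = -2 and r₁A + r₂B = -1.
Since r₁ - r₂ = √68: A = (-1 - (-2)r₂)/√68 = -1 + \frac{5 \sqrt{17}}{34}, and B = -2 - A = -1 - \frac{5 \sqrt{17}}{34}.
So a(n) = \left(-1 + \frac{5 \sqrt{17}}{34}\right)\left(3 + \sqrt{17}\right)^n + \left(-1 - \frac{5 \sqrt{17}}{34}\right)\left(3 - \sqrt{17}\right)^n.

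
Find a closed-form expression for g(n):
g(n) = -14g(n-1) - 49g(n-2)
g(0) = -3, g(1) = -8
Characteristic equation: x² + 14x + 49 = 0, which is (x - (-7))².
Repeated root r = -7.
General solution: g(n) = (A + Bn)·(-7)^n.
From g(0) = -3: A = -3.
From g(1) = -8: (A + B)·(-7) = -8 ⇒ B = \frac{29}{7}.
So g(n) = \left(\frac{29 n}{7} - 3\right) \cdot (-7)^n.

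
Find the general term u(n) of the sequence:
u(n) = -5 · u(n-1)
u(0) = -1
Pure geometric recurrence with ratio -5.
By induction u(n) = u(0) · (-5)^n = - \left(-5\right)^{n}.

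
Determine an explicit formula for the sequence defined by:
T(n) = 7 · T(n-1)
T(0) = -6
Pure geometric recurrence with ratio 7.
By induction T(n) = T(0) · (7)^n = - 6 \cdot 7^{n}.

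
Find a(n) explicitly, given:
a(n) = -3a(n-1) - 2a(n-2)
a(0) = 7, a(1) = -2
Characteristic equation: x² + 3x + 2 = 0, which factors as (x - (-1))(x - (-2)) = 0.
Roots r₁ = -1, r₂ = -2 (distinct).
General solution: a(n) = A·(-1)^n + B·(-2)^n.
From a(0) = 7: A + B = 7.
From a(1) = -2: -A - 2B = -2.
Solving: A = 12, B = -5.
So a(n) = 12 \left(-1\right)^{n} - 5 \left(-2\right)^{n}.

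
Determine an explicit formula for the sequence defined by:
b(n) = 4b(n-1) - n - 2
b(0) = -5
First-order linear with linear forcing.
Homogeneous solution: b_h(n) = A·(4)^n.
Try particular b_p(n) = pn + q. Substituting:
  pn + q = 4(p(n-1) + q) - n - 2.
Matching the n-coefficient: p = 4p - 1 ⇒ p = \frac{1}{3}.
Matching constants: q = -4p + 4q - 2 ⇒ q = \frac{10}{9}.
General: b(n) = A·(4)^n + \frac{n}{3} + \frac{10}{9}.
Apply b(0) = -5: A + \frac{10}{9} = -5 ⇒ A = - \frac{55}{9}.
So b(n) = - \frac{55 \cdot 4^{n}}{9} + \frac{n}{3} + \frac{10}{9}.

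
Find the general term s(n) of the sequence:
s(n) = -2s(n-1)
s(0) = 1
This is a homogeneous first-order recurrence with ratio -2.
By induction s(n) = s(0) · (-2)^n = \left(-2\right)^{n}.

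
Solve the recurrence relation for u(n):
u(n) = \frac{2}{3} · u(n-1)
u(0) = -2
Pure geometric recurrence with ratio \frac{2}{3}.
By induction u(n) = u(0) · (\frac{2}{3})^n = - 2 \left(\frac{2}{3}\right)^{n}.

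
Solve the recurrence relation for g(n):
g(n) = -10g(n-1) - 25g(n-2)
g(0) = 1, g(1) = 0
Characteristic equation: x² + 10x + 25 = 0, which is (x - (-5))².
Repeated root r = -5.
General solution: g(n) = (A + Bn)·(-5)^n.
From g(0) = 1: A = 1.
From g(1) = 0: (A + B)·(-5) = 0 ⇒ B = -1.
So g(n) = \left(1 - n\right) \cdot (-5)^n.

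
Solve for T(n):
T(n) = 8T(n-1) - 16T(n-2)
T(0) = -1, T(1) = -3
Characteristic equation: x² - 8x + 16 = 0, which is (x - (4))².
Repeated root r = 4.
General solution: T(n) = (A + Bn)·(4)^n.
From T(0) = -1: A = -1.
From T(1) = -3: (A + B)·(4) = -3 ⇒ B = \frac{1}{4}.
So T(n) = \left(\frac{n}{4} - 1\right) \cdot (4)^n.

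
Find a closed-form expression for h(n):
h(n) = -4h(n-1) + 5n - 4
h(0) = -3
First-order linear with linear forcing.
Homogeneous solution: h_h(n) = A·(-4)^n.
Try particular h_p(n) = pn + q. Substituting:
  pn + q = -4(p(n-1) + q) + 5n - 4.
Matching the n-coefficient: p = -4p + 5 ⇒ p = 1.
Matching constants: q = 4p - 4q - 4 ⇒ q = 0.
General: h(n) = A·(-4)^n + n + 0.
Apply h(0) = -3: A + 0 = -3 ⇒ A = -3.
So h(n) = - 3 \left(-4\right)^{n} + n.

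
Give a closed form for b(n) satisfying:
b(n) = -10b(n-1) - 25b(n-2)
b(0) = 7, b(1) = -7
Characteristic equation: x² + 10x + 25 = 0, which is (x - (-5))².
Repeated root r = -5.
General solution: b(n) = (A + Bn)·(-5)^n.
From b(0) = 7: A = 7.
From b(1) = -7: (A + B)·(-5) = -7 ⇒ B = - \frac{28}{5}.
So b(n) = \left(7 - \frac{28 n}{5}\right) \cdot (-5)^n.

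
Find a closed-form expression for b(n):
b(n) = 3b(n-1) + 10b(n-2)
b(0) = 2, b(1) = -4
Characteristic equation: x² - 3x - 10 = 0, which factors as (x - (-2))(x - (5)) = 0.
Roots r₁ = -2, r₂ = 5 (distinct).
General solution: b(n) = A·(-2)^n + B·(5)^n.
From b(0) = 2: A + B = 2.
From b(1) = -4: -2A + 5B = -4.
Solving: A = 2, B = 0.
So b(n) = 2 \left(-2\right)^{n}.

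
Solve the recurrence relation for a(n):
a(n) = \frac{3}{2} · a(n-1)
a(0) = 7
Pure geometric recurrence with ratio \frac{3}{2}.
By induction a(n) = a(0) · (\frac{3}{2})^n = 7 \left(\frac{3}{2}\right)^{n}.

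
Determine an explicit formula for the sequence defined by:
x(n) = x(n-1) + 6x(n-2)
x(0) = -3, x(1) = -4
Characteristic equation: x² - x - 6 = 0, which factors as (x - (3))(x - (-2)) = 0.
Roots r₁ = 3, r₂ = -2 (distinct).
General solution: x(n) = A·(3)^n + B·(-2)^n.
From x(0) = -3: A + B = -3.
From x(1) = -4: 3A - 2B = -4.
Solving: A = -2, B = -1.
So x(n) = - \left(-2\right)^{n} - 2 \cdot 3^{n}.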